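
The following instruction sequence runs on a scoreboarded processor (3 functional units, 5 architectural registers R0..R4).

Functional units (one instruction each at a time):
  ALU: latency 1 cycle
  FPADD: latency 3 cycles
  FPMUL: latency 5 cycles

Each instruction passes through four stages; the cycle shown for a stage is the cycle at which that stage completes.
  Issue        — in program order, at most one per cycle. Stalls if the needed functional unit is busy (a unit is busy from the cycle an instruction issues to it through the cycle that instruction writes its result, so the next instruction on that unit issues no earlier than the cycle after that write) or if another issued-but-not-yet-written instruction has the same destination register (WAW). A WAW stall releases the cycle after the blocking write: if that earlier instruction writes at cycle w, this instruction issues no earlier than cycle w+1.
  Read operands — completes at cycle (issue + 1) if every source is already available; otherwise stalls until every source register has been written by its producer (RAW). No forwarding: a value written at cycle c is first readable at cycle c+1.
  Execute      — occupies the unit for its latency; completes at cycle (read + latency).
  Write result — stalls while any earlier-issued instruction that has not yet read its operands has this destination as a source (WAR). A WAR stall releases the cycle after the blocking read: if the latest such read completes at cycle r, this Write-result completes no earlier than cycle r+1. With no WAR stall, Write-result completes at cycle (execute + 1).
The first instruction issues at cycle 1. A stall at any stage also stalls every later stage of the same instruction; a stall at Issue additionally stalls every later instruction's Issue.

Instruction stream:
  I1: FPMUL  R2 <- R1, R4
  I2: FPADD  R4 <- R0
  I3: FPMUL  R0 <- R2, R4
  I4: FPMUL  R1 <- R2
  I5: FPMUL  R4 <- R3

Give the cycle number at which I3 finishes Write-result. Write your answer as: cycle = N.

I1: IS=1 RO=2 EX=7 WR=8
I2: IS=2 RO=3 EX=6 WR=7
I3: IS=9 RO=10 EX=15 WR=16  [struct: FPMUL busy until I1 writes@8]
I4: IS=17 RO=18 EX=23 WR=24  [struct: FPMUL busy until I3 writes@16]
I5: IS=25 RO=26 EX=31 WR=32  [struct: FPMUL busy until I4 writes@24]

cycle = 16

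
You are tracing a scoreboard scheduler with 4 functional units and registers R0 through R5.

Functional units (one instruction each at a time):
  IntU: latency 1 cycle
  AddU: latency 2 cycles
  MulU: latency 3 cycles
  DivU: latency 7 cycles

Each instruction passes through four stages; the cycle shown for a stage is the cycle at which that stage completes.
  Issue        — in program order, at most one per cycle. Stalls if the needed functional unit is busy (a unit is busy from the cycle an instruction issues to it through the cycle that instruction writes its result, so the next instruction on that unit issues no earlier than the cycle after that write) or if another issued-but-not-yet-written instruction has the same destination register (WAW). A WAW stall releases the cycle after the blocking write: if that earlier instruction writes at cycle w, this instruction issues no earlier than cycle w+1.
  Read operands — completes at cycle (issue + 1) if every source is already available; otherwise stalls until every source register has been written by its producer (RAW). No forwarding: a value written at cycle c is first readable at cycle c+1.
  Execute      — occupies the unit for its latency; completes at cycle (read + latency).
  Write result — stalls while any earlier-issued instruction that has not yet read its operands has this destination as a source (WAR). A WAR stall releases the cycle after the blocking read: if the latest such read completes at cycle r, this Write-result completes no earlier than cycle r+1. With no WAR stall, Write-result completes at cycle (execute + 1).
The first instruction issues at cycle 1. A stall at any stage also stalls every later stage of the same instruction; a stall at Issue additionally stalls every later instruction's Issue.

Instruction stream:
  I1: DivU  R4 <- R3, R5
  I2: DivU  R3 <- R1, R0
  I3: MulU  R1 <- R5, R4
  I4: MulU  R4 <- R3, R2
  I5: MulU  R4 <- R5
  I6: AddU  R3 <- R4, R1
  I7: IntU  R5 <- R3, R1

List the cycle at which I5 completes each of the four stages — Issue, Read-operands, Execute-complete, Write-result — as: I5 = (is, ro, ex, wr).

I1: IS=1 RO=2 EX=9 WR=10
I2: IS=11 RO=12 EX=19 WR=20  [struct: DivU busy until I1 writes@10]
I3: IS=12 RO=13 EX=16 WR=17
I4: IS=18 RO=21 EX=24 WR=25  [struct: MulU busy until I3 writes@17; RAW R3: wait I2 write@20]
I5: IS=26 RO=27 EX=30 WR=31  [struct: MulU busy until I4 writes@25]
I6: IS=27 RO=32 EX=34 WR=35  [RAW R4: wait I5 write@31]
I7: IS=28 RO=36 EX=37 WR=38  [RAW R3: wait I6 write@35]

I5 = (26, 27, 30, 31)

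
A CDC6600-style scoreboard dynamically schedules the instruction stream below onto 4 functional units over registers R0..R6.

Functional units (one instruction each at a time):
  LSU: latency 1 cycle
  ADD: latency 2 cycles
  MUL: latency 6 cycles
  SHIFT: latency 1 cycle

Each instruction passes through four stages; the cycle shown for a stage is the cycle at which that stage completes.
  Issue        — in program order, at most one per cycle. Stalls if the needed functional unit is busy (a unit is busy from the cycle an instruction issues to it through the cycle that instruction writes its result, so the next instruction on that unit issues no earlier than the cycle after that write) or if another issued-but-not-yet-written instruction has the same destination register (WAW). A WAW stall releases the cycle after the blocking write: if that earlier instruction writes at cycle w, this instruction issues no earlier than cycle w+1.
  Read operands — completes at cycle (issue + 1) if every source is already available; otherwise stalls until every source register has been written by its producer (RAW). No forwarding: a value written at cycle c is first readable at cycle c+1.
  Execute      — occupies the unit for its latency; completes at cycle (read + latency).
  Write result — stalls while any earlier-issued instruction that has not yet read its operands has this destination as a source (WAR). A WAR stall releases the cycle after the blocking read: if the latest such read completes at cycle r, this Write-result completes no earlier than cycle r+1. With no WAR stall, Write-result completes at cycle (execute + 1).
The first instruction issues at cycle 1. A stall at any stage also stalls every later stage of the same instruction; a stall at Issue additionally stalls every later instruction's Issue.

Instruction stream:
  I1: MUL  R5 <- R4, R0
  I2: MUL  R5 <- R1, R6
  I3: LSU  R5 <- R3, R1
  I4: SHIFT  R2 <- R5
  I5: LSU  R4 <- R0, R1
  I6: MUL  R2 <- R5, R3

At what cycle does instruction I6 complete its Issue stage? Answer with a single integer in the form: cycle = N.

cycle = 26

I1 -> (1, 2, 8, 9)
I2 -> (10, 11, 17, 18)  // struct: MUL busy until I1 writes@9
I3 -> (19, 20, 21, 22)  // WAW R5: wait I2 write@18
I4 -> (20, 23, 24, 25)  // RAW R5: wait I3 write@22
I5 -> (23, 24, 25, 26)  // struct: LSU busy until I3 writes@22
I6 -> (26, 27, 33, 34)  // WAW R2: wait I4 write@25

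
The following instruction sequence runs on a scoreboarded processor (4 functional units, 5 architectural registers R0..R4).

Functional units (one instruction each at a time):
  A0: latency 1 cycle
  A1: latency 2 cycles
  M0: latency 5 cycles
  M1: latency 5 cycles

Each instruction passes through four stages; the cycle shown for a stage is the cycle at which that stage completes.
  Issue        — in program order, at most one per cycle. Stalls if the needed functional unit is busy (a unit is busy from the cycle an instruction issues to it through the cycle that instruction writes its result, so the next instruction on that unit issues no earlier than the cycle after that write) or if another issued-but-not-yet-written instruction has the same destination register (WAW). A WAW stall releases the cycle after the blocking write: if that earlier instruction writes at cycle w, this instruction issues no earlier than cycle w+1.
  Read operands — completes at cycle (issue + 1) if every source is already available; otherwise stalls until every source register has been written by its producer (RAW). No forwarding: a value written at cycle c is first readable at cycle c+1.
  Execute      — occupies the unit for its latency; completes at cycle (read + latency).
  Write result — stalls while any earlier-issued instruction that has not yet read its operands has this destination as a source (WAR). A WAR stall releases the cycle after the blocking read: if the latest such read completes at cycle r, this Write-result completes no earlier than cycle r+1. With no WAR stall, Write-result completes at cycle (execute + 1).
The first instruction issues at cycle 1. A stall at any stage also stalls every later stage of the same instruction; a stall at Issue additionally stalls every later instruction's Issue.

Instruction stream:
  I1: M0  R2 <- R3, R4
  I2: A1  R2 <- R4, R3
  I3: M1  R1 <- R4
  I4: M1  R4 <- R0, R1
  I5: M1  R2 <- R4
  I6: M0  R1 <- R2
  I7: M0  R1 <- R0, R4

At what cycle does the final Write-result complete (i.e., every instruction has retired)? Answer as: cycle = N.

cycle = 48

I1  is:1  ro:2  ex:7  wr:8
I2  is:9  ro:10  ex:12  wr:13  — WAW R2: wait I1 write@8
I3  is:10  ro:11  ex:16  wr:17
I4  is:18  ro:19  ex:24  wr:25  — struct: M1 busy until I3 writes@17
I5  is:26  ro:27  ex:32  wr:33  — struct: M1 busy until I4 writes@25
I6  is:27  ro:34  ex:39  wr:40  — RAW R2: wait I5 write@33
I7  is:41  ro:42  ex:47  wr:48  — struct: M0 busy until I6 writes@40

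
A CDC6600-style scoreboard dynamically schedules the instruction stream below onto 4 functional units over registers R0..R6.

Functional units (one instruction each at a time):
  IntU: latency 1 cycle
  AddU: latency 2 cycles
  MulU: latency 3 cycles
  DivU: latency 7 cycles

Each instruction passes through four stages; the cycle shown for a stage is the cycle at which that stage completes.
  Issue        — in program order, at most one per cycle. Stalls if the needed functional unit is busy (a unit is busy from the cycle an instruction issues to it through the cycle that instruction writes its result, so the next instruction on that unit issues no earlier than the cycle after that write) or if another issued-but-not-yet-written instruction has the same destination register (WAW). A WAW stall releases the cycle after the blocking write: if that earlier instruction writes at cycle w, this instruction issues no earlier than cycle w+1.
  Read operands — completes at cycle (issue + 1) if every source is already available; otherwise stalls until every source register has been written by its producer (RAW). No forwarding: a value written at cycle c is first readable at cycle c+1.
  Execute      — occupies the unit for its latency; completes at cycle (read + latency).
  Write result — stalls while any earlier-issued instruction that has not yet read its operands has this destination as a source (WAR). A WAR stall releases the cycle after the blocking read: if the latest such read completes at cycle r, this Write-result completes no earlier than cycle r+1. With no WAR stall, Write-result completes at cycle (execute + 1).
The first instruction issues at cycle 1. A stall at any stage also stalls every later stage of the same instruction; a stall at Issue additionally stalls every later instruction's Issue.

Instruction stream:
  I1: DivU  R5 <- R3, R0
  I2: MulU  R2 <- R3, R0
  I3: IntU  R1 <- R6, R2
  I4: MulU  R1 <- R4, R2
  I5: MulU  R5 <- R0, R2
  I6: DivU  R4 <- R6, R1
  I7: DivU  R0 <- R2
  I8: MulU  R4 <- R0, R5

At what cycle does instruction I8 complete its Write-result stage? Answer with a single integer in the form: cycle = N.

  I1 | 1 | 2 | 9 | 10
  I2 | 2 | 3 | 6 | 7
  I3 | 3 | 8 | 9 | 10   RAW R2: wait I2 write@7
  I4 | 11 | 12 | 15 | 16   WAW R1: wait I3 write@10
  I5 | 17 | 18 | 21 | 22   struct: MulU busy until I4 writes@16
  I6 | 18 | 19 | 26 | 27
  I7 | 28 | 29 | 36 | 37   struct: DivU busy until I6 writes@27
  I8 | 29 | 38 | 41 | 42   RAW R0: wait I7 write@37

cycle = 42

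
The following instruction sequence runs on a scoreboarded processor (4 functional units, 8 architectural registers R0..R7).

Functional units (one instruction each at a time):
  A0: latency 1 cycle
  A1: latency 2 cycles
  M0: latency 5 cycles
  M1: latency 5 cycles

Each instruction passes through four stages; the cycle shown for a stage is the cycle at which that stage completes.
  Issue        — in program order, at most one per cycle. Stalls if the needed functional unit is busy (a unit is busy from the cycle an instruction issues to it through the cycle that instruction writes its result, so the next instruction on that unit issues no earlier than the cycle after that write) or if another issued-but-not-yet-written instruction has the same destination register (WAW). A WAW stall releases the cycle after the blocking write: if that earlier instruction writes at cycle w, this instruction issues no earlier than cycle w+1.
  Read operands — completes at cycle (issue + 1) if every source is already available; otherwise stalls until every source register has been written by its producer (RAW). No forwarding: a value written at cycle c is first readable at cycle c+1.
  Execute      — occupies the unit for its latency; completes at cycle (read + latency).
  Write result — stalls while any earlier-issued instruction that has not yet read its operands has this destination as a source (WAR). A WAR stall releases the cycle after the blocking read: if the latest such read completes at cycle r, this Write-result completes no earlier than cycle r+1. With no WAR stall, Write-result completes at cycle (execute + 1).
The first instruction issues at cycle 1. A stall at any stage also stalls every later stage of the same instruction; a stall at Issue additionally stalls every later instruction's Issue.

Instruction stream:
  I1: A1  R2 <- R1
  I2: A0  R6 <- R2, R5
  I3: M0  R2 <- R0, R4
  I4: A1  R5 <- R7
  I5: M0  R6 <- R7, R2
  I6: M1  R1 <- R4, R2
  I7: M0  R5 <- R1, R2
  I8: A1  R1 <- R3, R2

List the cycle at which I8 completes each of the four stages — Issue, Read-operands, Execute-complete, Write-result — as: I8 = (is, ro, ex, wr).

I8 = (23, 24, 26, 27)

  I1 | 1 | 2 | 4 | 5
  I2 | 2 | 6 | 7 | 8   RAW R2: wait I1 write@5
  I3 | 6 | 7 | 12 | 13   WAW R2: wait I1 write@5
  I4 | 7 | 8 | 10 | 11
  I5 | 14 | 15 | 20 | 21   struct: M0 busy until I3 writes@13
  I6 | 15 | 16 | 21 | 22
  I7 | 22 | 23 | 28 | 29   struct: M0 busy until I5 writes@21
  I8 | 23 | 24 | 26 | 27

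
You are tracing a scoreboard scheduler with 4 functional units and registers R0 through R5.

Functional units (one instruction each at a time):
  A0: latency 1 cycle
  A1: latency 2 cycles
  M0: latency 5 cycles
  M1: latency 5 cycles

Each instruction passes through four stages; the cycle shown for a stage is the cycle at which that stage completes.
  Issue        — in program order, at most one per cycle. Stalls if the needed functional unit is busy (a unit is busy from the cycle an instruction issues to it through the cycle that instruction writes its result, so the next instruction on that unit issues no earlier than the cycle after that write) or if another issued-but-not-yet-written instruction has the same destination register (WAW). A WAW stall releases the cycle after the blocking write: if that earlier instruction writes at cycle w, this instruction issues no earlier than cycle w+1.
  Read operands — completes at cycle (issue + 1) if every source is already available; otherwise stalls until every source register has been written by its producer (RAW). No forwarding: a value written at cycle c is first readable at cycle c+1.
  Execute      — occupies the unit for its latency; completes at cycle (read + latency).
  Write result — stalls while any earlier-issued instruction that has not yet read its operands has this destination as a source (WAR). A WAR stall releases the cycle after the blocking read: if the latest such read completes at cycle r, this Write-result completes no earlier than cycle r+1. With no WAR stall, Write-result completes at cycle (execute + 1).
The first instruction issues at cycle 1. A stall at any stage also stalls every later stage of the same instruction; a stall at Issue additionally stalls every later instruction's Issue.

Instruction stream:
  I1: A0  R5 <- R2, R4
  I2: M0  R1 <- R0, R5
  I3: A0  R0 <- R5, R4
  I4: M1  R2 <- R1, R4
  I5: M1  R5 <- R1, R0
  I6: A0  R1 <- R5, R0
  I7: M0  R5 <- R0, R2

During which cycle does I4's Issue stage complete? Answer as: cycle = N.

cycle = 6

t=1  issue I1 (A0)
t=2  I1 read-ops; issue I2 (M0)
t=3  I1 finished on A0
t=4  I1→R5
t=5  I2 read-ops; issue I3 (A0)
t=6  I3 read-ops; issue I4 (M1)
t=7  I3 finished on A0
t=8  I3→R0
t=10  I2 finished on M0
t=11  I2→R1
t=12  I4 read-ops
t=17  I4 finished on M1
t=18  I4→R2
t=19  issue I5 (M1)
t=20  I5 read-ops; issue I6 (A0)
t=25  I5 finished on M1
t=26  I5→R5
t=27  I6 read-ops; issue I7 (M0)
t=28  I6 finished on A0; I7 read-ops
t=29  I6→R1
t=33  I7 finished on M0
t=34  I7→R5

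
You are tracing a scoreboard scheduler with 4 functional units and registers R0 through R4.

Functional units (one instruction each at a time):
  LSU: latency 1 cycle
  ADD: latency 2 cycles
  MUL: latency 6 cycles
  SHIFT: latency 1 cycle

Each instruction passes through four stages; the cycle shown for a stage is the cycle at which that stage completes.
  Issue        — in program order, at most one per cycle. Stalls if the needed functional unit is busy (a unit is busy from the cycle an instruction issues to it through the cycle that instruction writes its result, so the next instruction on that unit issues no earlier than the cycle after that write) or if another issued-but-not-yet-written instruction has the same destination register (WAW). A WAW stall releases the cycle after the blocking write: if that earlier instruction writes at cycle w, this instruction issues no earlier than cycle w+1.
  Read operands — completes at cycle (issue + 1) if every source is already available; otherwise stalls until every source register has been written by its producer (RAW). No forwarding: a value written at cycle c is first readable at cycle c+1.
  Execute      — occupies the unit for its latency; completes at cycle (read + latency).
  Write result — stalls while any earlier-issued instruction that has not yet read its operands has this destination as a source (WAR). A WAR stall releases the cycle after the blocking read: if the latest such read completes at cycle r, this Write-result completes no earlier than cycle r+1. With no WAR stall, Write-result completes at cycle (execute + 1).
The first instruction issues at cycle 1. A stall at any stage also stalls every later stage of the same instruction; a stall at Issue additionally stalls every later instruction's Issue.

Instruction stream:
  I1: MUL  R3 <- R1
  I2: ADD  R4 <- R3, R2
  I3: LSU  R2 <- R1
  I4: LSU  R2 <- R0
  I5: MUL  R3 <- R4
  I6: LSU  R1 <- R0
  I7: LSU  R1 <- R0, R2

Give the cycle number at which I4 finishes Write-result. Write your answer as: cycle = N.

c1: I1→MUL
c2: I1 RO; I2→ADD
c3: I3→LSU
c4: I3 RO
c5: I3 EX
c8: I1 EX
c9: I1 WR R3
c10: I2 RO
c11: I3 WR R2
c12: I2 EX; I4→LSU
c13: I2 WR R4; I4 RO; I5→MUL
c14: I4 EX; I5 RO
c15: I4 WR R2
c16: I6→LSU
c17: I6 RO
c18: I6 EX
c19: I6 WR R1
c20: I5 EX; I7→LSU
c21: I5 WR R3; I7 RO
c22: I7 EX
c23: I7 WR R1

cycle = 15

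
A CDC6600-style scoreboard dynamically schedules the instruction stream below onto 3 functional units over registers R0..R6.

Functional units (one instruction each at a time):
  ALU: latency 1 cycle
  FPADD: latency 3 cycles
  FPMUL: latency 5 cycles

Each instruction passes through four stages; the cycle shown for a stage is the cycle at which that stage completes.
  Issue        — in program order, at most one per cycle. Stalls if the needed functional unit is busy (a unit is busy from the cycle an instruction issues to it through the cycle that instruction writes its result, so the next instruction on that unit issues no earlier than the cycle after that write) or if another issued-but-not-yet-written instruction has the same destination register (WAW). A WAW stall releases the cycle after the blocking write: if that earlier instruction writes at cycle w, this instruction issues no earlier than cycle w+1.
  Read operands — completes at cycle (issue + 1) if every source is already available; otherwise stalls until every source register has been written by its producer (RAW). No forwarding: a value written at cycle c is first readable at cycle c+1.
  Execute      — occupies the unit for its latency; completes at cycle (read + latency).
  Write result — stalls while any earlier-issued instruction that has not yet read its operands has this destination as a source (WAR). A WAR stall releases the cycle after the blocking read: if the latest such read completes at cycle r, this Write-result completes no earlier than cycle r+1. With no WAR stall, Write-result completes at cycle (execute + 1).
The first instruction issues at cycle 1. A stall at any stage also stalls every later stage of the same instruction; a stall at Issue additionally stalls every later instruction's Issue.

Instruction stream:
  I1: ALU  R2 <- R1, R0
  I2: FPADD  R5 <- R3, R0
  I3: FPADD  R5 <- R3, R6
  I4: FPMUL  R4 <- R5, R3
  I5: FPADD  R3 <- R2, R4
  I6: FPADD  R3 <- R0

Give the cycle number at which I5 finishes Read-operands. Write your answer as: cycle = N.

cycle = 21

1) issue 1, read 2, done 3, write 4
2) issue 2, read 3, done 6, write 7
3) issue 8, read 9, done 12, write 13  <struct: FPADD busy until I2 writes@7>
4) issue 9, read 14, done 19, write 20  <RAW R5: wait I3 write@13>
5) issue 14, read 21, done 24, write 25  <struct: FPADD busy until I3 writes@13 / RAW R4: wait I4 write@20>
6) issue 26, read 27, done 30, write 31  <struct: FPADD busy until I5 writes@25>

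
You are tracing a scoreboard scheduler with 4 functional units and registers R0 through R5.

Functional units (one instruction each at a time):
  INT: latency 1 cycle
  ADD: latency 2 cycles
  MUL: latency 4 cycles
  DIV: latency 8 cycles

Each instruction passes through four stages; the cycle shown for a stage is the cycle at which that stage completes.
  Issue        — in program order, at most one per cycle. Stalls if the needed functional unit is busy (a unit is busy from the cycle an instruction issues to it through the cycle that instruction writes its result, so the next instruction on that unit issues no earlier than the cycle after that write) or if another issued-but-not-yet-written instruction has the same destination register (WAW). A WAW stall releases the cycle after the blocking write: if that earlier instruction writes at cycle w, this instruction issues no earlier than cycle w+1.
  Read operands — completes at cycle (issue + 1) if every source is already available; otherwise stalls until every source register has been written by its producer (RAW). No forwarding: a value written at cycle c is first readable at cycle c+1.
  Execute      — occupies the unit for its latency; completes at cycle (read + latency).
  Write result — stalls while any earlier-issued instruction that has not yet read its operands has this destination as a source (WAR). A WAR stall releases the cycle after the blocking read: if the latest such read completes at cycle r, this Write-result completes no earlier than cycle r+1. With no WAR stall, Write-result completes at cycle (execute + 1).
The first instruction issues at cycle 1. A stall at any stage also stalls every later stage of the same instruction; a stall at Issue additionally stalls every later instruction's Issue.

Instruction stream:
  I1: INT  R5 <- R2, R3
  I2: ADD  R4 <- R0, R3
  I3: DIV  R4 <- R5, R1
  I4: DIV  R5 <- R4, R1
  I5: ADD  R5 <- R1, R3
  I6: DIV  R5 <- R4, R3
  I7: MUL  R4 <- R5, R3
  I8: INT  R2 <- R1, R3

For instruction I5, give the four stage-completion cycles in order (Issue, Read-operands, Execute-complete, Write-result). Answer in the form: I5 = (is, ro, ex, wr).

I1 -> (1, 2, 3, 4)
I2 -> (2, 3, 5, 6)
I3 -> (7, 8, 16, 17)  // WAW R4: wait I2 write@6
I4 -> (18, 19, 27, 28)  // struct: DIV busy until I3 writes@17
I5 -> (29, 30, 32, 33)  // WAW R5: wait I4 write@28
I6 -> (34, 35, 43, 44)  // WAW R5: wait I5 write@33
I7 -> (35, 45, 49, 50)  // RAW R5: wait I6 write@44
I8 -> (36, 37, 38, 39)

I5 = (29, 30, 32, 33)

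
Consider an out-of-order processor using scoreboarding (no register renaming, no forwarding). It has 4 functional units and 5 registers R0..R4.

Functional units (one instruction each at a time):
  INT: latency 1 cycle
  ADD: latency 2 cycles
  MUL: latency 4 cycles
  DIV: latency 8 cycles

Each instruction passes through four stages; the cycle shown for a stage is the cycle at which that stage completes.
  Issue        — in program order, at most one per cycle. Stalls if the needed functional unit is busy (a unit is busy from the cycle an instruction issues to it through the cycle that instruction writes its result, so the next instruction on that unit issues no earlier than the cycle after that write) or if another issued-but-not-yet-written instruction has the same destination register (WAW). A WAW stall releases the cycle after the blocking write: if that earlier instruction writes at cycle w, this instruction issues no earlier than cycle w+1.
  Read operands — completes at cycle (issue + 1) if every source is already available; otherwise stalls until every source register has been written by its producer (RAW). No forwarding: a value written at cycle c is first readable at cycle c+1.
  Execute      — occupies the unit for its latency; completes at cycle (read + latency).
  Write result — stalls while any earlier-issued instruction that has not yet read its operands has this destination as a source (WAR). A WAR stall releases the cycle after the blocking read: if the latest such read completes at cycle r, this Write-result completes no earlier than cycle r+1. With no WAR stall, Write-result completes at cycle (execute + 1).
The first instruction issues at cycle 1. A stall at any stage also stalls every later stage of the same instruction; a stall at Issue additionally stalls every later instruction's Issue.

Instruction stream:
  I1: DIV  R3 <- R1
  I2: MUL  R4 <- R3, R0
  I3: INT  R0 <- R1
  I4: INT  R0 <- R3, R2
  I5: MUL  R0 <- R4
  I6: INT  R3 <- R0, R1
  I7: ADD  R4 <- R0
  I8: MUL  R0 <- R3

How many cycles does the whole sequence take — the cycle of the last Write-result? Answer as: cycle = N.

  I1 | 1 | 2 | 10 | 11
  I2 | 2 | 12 | 16 | 17   RAW R3: wait I1 write@11
  I3 | 3 | 4 | 5 | 13   WAR R0: wait I2 read@12
  I4 | 14 | 15 | 16 | 17   struct: INT busy until I3 writes@13
  I5 | 18 | 19 | 23 | 24   WAW R0: wait I4 write@17
  I6 | 19 | 25 | 26 | 27   RAW R0: wait I5 write@24
  I7 | 20 | 25 | 27 | 28   RAW R0: wait I5 write@24
  I8 | 25 | 28 | 32 | 33   struct: MUL busy until I5 writes@24 · RAW R3: wait I6 write@27

cycle = 33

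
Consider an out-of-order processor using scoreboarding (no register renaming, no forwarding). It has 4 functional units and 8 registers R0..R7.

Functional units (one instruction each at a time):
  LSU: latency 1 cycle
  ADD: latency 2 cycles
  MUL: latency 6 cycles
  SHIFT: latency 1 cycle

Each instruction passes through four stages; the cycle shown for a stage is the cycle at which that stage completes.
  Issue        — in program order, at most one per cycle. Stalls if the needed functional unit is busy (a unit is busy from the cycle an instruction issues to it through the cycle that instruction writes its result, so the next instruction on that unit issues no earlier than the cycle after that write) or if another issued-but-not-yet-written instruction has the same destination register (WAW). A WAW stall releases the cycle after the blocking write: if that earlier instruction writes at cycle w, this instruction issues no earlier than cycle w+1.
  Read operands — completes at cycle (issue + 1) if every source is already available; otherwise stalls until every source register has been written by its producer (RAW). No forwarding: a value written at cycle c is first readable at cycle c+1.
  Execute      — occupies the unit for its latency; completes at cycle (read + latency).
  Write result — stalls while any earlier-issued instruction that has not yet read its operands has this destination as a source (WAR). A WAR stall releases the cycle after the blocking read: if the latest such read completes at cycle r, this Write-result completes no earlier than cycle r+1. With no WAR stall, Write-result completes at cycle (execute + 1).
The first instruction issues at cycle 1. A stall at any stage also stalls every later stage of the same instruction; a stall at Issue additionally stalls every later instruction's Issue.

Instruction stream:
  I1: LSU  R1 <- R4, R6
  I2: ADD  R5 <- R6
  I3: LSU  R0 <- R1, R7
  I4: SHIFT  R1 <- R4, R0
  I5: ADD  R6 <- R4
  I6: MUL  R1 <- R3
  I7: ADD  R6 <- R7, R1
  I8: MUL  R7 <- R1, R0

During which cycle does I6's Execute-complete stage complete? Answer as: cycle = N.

cycle = 19

I1  is:1  ro:2  ex:3  wr:4
I2  is:2  ro:3  ex:5  wr:6
I3  is:5  ro:6  ex:7  wr:8  — struct: LSU busy until I1 writes@4
I4  is:6  ro:9  ex:10  wr:11  — RAW R0: wait I3 write@8
I5  is:7  ro:8  ex:10  wr:11
I6  is:12  ro:13  ex:19  wr:20  — WAW R1: wait I4 write@11
I7  is:13  ro:21  ex:23  wr:24  — RAW R1: wait I6 write@20
I8  is:21  ro:22  ex:28  wr:29  — struct: MUL busy until I6 writes@20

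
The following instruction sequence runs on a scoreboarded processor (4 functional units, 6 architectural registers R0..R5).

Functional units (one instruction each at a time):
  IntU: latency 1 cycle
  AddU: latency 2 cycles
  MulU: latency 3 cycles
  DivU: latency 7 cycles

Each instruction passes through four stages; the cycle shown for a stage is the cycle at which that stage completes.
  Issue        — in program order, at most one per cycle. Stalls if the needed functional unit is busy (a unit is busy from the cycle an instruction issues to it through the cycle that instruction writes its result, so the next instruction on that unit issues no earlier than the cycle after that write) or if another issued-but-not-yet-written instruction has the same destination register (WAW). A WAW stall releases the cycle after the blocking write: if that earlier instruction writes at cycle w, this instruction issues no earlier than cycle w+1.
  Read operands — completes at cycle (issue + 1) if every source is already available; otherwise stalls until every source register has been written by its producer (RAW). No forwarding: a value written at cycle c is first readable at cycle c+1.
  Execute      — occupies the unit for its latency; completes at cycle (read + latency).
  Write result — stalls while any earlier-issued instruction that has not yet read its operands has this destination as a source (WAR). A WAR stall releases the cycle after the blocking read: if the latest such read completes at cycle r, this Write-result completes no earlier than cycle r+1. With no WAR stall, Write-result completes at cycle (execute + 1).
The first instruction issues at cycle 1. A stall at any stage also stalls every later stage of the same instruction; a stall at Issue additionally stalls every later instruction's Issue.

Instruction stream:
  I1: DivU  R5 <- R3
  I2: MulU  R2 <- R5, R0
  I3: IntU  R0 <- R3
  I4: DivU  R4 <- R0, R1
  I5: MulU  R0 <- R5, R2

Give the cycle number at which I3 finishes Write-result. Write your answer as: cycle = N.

cycle = 12

I1 -> (1, 2, 9, 10)
I2 -> (2, 11, 14, 15)  // RAW R5: wait I1 write@10
I3 -> (3, 4, 5, 12)  // WAR R0: wait I2 read@11
I4 -> (11, 13, 20, 21)  // struct: DivU busy until I1 writes@10, RAW R0: wait I3 write@12
I5 -> (16, 17, 20, 21)  // struct: MulU busy until I2 writes@15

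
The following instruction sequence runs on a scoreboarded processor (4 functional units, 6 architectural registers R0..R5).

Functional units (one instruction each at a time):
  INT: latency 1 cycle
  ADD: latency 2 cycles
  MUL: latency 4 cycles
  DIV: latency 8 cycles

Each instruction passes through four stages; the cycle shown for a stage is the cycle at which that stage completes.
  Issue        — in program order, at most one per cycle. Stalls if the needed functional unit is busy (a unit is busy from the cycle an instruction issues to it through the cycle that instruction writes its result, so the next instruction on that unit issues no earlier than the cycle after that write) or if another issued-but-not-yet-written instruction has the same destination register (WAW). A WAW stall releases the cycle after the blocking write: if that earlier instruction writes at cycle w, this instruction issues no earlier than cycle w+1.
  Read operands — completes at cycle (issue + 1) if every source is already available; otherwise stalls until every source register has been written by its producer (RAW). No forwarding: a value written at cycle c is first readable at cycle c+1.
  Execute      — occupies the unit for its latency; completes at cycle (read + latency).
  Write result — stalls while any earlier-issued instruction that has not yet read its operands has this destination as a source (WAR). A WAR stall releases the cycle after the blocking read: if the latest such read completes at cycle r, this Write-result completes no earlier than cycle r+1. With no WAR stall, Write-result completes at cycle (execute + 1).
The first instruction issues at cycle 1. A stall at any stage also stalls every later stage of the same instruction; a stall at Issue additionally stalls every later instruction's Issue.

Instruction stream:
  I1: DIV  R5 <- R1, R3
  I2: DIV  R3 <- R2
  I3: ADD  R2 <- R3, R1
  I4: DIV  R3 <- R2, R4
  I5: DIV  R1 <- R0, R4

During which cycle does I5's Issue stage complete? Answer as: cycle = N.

  I1 | 1 | 2 | 10 | 11
  I2 | 12 | 13 | 21 | 22   struct: DIV busy until I1 writes@11
  I3 | 13 | 23 | 25 | 26   RAW R3: wait I2 write@22
  I4 | 23 | 27 | 35 | 36   struct: DIV busy until I2 writes@22 · RAW R2: wait I3 write@26
  I5 | 37 | 38 | 46 | 47   struct: DIV busy until I4 writes@36

cycle = 37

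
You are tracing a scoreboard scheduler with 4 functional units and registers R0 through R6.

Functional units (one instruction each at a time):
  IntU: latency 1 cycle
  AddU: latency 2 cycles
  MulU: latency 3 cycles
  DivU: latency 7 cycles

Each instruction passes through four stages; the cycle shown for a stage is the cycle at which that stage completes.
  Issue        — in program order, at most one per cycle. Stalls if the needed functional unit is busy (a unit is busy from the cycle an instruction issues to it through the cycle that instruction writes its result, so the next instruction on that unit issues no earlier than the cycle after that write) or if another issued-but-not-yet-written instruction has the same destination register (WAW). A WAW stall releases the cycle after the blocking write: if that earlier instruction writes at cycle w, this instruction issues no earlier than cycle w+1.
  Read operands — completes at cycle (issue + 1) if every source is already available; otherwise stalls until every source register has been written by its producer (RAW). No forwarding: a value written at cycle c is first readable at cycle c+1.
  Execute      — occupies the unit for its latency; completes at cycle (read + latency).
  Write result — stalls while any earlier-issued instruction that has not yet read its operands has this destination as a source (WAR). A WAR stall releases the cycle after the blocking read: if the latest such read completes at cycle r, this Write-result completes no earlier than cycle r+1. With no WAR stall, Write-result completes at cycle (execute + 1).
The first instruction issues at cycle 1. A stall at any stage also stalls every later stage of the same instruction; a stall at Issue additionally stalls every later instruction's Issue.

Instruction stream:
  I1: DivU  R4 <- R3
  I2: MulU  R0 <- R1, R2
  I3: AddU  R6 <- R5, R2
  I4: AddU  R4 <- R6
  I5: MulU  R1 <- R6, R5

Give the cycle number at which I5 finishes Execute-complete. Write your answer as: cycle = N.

cycle = 16

c1: I1 issues→DivU
c2: I1 reads, I2 issues→MulU
c3: I2 reads, I3 issues→AddU
c4: I3 reads
c6: I2 exec-done, I3 exec-done
c7: I2 writes R0, I3 writes R6
c9: I1 exec-done
c10: I1 writes R4
c11: I4 issues→AddU
c12: I4 reads, I5 issues→MulU
c13: I5 reads
c14: I4 exec-done
c15: I4 writes R4
c16: I5 exec-done
c17: I5 writes R1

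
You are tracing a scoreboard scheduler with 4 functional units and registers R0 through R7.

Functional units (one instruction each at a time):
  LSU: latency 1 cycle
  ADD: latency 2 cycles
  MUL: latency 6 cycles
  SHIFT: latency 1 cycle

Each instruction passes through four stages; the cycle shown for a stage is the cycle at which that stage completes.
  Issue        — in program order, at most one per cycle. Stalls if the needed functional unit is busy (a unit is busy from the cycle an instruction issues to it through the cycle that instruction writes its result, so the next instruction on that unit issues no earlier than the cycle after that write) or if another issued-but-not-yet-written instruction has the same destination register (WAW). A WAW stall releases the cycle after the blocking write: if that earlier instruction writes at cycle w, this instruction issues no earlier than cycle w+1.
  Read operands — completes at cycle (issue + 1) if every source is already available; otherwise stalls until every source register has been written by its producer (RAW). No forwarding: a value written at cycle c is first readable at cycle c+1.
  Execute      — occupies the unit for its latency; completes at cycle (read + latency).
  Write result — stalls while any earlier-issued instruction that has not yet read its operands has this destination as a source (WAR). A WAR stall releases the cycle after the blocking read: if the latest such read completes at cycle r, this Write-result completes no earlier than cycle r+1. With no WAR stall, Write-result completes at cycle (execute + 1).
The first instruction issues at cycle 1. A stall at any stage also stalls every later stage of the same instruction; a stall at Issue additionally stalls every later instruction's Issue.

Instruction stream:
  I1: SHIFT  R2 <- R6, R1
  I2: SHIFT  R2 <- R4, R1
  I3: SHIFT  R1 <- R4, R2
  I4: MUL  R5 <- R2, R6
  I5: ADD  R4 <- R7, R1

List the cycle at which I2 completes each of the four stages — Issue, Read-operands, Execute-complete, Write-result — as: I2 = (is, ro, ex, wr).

I2 = (5, 6, 7, 8)

I1: IS=1 RO=2 EX=3 WR=4
I2: IS=5 RO=6 EX=7 WR=8  [struct: SHIFT busy until I1 writes@4]
I3: IS=9 RO=10 EX=11 WR=12  [struct: SHIFT busy until I2 writes@8]
I4: IS=10 RO=11 EX=17 WR=18
I5: IS=11 RO=13 EX=15 WR=16  [RAW R1: wait I3 write@12]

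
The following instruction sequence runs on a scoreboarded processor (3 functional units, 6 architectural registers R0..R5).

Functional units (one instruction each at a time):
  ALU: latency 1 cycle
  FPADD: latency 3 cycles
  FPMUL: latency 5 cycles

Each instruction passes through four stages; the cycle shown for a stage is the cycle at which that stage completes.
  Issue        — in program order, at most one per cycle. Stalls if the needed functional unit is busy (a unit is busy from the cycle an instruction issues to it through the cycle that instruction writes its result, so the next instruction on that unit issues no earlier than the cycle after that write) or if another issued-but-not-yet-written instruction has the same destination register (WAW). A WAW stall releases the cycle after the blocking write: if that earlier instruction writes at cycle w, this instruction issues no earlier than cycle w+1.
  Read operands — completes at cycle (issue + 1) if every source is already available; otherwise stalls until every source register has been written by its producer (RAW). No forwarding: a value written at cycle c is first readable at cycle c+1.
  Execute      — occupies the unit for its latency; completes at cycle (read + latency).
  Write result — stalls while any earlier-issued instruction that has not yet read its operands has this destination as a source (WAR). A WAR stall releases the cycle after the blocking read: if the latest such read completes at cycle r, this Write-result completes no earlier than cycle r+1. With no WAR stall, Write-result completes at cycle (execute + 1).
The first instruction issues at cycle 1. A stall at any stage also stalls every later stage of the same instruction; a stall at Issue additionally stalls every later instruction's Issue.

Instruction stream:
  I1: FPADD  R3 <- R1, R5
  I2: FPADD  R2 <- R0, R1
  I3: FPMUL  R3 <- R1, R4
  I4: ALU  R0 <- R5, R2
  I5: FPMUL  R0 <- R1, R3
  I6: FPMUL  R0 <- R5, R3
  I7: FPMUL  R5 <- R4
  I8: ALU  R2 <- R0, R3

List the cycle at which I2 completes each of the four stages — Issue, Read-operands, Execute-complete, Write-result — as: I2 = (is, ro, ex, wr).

I2 = (7, 8, 11, 12)

I1: IS=1 RO=2 EX=5 WR=6
I2: IS=7 RO=8 EX=11 WR=12  [struct: FPADD busy until I1 writes@6]
I3: IS=8 RO=9 EX=14 WR=15
I4: IS=9 RO=13 EX=14 WR=15  [RAW R2: wait I2 write@12]
I5: IS=16 RO=17 EX=22 WR=23  [WAW R0: wait I4 write@15]
I6: IS=24 RO=25 EX=30 WR=31  [struct: FPMUL busy until I5 writes@23]
I7: IS=32 RO=33 EX=38 WR=39  [struct: FPMUL busy until I6 writes@31]
I8: IS=33 RO=34 EX=35 WR=36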